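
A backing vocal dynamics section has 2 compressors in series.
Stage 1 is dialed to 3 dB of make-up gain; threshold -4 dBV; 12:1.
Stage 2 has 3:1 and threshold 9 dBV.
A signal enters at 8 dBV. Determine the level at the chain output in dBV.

0 dBV

Stage 1: 8 dBV is 12 dB over -4 dBV; at 12:1 that becomes 1 dB over, giving -3 dBV; +3 dB make-up → 0 dBV.
Stage 2: 0 dBV ≤ 9 dBV, so stage 2 doesn't engage; output 0 dBV.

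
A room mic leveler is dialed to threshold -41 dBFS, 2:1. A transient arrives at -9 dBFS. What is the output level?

-25 dBFS

-9 dBFS sits 32 dB over threshold.
The 32 dB excess becomes 16 dB after 2:1 reduction.
So the level is -41 + 16 = -25 dBFS.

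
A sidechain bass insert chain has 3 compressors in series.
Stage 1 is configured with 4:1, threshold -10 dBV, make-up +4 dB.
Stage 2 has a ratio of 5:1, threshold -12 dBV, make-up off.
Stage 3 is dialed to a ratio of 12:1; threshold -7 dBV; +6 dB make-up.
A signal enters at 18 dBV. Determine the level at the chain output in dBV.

Stage 1: overshoot 28 dB → 28/4 = 7 dB → -3 dBV; +4 dB make-up → 1 dBV.
Stage 2: overshoot 13 dB → 13/5 = 2.6 dB → -9.4 dBV.
Stage 3: below threshold (-9.4 ≤ -7); passes unchanged; make-up brings it to -3.4 dBV.

-3.4 dBV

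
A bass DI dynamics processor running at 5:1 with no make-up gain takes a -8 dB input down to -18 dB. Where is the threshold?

Gain reduction = -8 − (-18) = 10 dB; output overshoot = GR / (R − 1) = 10 / 4 = 2.5 dB.
Threshold = output − output overshoot = -18 − 2.5 = -20.5 dB.

-20.5 dB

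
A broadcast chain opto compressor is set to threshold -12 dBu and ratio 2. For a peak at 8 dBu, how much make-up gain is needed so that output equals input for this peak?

Overshoot 20 dB → 20/2 = 10 dB after compression, so the compressed level is -12 + 10 = -2 dBu.
Make-up = target − compressed = 8 − (-2) = 10 dB.

10 dB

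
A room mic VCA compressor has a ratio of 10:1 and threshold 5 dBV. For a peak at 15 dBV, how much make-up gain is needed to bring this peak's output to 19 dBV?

Without make-up, output = threshold + overshoot/10 = 5 + 1 = 6 dBV.
Gap to target: 13 dB.

13 dB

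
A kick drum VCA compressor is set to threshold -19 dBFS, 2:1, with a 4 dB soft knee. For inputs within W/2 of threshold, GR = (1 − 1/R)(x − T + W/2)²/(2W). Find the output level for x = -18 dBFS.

-18.5625 dBFS

x − T + W/2 = -18 − (-19) + 2 = 3.
GR = (1 − 1/2) × 3² / 8 = 0.5 × 9 / 8 = 0.5625 dB.
Output = -18 − 0.5625 = -18.5625 dBFS.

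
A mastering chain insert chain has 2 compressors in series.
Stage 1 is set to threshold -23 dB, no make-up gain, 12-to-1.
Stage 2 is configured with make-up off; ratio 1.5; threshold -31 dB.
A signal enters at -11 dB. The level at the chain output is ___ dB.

Stage 1: 12 dB above -23 dB, reduced 12:1 to 1 dB above → -22 dB.
Stage 2: overshoot 9 dB → 9/1.5 = 6 dB → -25 dB.

-25 dB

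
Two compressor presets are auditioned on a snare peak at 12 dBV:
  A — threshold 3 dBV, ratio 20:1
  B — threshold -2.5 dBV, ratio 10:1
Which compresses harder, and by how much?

B, by 4.5 dB

A: overshoot 9 dB → output overshoot 0.45 dB → GR 8.55 dB.
B: overshoot 14.5 dB → output overshoot 1.45 dB → GR 13.05 dB.
B reduces 4.5 dB more.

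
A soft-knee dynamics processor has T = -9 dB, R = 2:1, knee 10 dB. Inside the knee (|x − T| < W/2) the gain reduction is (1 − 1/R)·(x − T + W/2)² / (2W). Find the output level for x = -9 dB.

x − T + W/2 = -9 − (-9) + 5 = 5.
GR = (1 − 1/2) × 5² / 20 = 0.5 × 25 / 20 = 0.625 dB.
Output = -9 − 0.625 = -9.625 dB.

-9.625 dB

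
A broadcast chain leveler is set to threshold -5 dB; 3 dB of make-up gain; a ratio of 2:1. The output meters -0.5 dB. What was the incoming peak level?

Stripping the +3 dB make-up gives -3.5 dB at the gain stage.
That's 1.5 dB above the -5 dB threshold.
Undo the ratio: input overshoot = 1.5 × 2 = 3 dB, giving input = -2 dB.

-2 dB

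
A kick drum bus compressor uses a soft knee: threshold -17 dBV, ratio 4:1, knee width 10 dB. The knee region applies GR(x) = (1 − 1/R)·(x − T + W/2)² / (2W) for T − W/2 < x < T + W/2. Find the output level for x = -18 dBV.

x − T + W/2 = -18 − (-17) + 5 = 4.
GR = (1 − 1/4) × 4² / 20 = 0.75 × 16 / 20 = 0.6 dB.
Output = -18 − 0.6 = -18.6 dBV.

-18.6 dBV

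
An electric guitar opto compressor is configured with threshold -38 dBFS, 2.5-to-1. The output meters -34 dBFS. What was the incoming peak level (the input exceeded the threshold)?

The compressed level sits -34 − (-38) = 4 dB over threshold.
Undo the ratio: input overshoot = 4 × 2.5 = 10 dB, giving input = -28 dBFS.

-28 dBFS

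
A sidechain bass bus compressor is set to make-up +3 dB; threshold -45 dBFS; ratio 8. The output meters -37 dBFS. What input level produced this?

Stripping the +3 dB make-up gives -40 dBFS at the gain stage.
The compressed level sits -40 − (-45) = 5 dB over threshold.
Before 8:1 compression the overshoot was 5 × 8 = 40 dB, so input = -45 + 40 = -5 dBFS.

-5 dBFS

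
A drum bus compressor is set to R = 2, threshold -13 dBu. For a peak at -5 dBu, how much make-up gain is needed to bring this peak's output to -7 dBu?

2 dB

Overshoot 8 dB → 8/2 = 4 dB after compression, so the compressed level is -13 + 4 = -9 dBu.
Make-up = target − compressed = -7 − (-9) = 2 dB.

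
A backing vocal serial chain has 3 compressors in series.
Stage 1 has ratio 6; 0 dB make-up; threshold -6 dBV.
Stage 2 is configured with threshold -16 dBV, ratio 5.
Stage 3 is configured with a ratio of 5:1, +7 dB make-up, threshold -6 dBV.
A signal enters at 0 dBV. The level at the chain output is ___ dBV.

-6.8 dBV

Stage 1: 0 dBV is 6 dB over -6 dBV; at 6:1 that becomes 1 dB over, giving -5 dBV.
Stage 2: -5 dBV is 11 dB over -16 dBV; at 5:1 that becomes 2.2 dB over, giving -13.8 dBV.
Stage 3: below threshold (-13.8 ≤ -6); passes unchanged; make-up brings it to -6.8 dBV.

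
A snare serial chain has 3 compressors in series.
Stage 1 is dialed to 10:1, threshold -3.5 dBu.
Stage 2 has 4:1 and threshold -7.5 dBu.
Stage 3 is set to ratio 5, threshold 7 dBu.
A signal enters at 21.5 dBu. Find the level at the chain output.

-5.875 dBu

Stage 1: 21.5 dBu is 25 dB over -3.5 dBu; at 10:1 that becomes 2.5 dB over, giving -1 dBu.
Stage 2: overshoot 6.5 dB → 6.5/4 = 1.625 dB → -5.875 dBu.
Stage 3: -5.875 dBu is at or below the 7 dBu threshold — no compression; output -5.875 dBu.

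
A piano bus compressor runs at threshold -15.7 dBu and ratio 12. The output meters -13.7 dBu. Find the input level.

8.3 dBu

That's 2 dB above the -15.7 dBu threshold.
Input overshoot = R × output overshoot = 24 dB → input = -15.7 + 24 = 8.3 dBu.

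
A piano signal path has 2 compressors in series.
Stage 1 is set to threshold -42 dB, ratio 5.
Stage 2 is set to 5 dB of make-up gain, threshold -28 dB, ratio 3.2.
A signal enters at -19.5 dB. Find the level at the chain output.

-32.5 dB

Stage 1: -19.5 dB is 22.5 dB over -42 dB; at 5:1 that becomes 4.5 dB over, giving -37.5 dB.
Stage 2: below threshold (-37.5 ≤ -28); passes unchanged; make-up brings it to -32.5 dB.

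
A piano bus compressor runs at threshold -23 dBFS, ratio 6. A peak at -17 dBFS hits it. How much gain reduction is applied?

The signal is 6 dB above threshold.
After 6:1 compression the overshoot becomes 6/6 = 1 dB.
GR = overshoot in − overshoot out = 6 − 1 = 5 dB.

5 dB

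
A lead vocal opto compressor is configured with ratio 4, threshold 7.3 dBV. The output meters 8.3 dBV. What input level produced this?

That's 1 dB above the 7.3 dBV threshold.
Input overshoot = R × output overshoot = 4 dB → input = 7.3 + 4 = 11.3 dBV.

11.3 dBV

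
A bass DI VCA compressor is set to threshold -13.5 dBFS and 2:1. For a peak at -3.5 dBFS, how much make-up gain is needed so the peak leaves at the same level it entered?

Overshoot 10 dB → 10/2 = 5 dB after compression, so the compressed level is -13.5 + 5 = -8.5 dBFS.
Make-up = target − compressed = -3.5 − (-8.5) = 5 dB.

5 dB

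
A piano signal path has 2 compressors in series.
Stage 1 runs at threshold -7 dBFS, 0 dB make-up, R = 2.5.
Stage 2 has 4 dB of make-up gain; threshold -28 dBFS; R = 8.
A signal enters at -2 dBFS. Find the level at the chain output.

Stage 1: overshoot 5 dB → 5/2.5 = 2 dB → -5 dBFS.
Stage 2: overshoot 23 dB → 23/8 = 2.875 dB → -25.125 dBFS; +4 dB make-up → -21.125 dBFS.

-21.125 dBFS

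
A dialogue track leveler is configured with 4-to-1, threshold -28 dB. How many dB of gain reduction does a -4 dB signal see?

The signal is 24 dB above threshold.
After 4:1 compression the overshoot becomes 24/4 = 6 dB.
So the signal is attenuated by 24 − 6 = 18 dB.

18 dB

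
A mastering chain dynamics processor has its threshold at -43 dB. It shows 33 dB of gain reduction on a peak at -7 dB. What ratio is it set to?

12:1

Input overshoot = -7 − (-43) = 36 dB.
Output overshoot = 36 − 33 = 3 dB.
Ratio = input overshoot / output overshoot = 36 / 3 = 12.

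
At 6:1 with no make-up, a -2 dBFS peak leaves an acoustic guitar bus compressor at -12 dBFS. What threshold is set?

-14 dBFS

Gain reduction = -2 − (-12) = 10 dB; output overshoot = GR / (R − 1) = 10 / 5 = 2 dB.
Threshold = output − output overshoot = -12 − 2 = -14 dBFS.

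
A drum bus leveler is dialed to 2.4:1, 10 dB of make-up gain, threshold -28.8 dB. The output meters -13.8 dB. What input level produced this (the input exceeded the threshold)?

Stripping the +10 dB make-up gives -23.8 dB at the gain stage.
Post-compression overshoot = -23.8 − (-28.8) = 5 dB.
Input overshoot = R × output overshoot = 12 dB → input = -28.8 + 12 = -16.8 dB.

-16.8 dB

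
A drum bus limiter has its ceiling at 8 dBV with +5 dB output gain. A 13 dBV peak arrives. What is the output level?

At ∞:1, everything above 8 dBV is held at the ceiling.
Output gain then adds 5 dB: 8 + 5 = 13 dBV.

13 dBV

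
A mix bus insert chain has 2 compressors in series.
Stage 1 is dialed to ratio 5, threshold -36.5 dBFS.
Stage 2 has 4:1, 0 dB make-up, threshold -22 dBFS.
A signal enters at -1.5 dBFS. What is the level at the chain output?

Stage 1: overshoot 35 dB → 35/5 = 7 dB → -29.5 dBFS.
Stage 2: -29.5 dBFS is at or below the -22 dBFS threshold — no compression; output -29.5 dBFS.

-29.5 dBFS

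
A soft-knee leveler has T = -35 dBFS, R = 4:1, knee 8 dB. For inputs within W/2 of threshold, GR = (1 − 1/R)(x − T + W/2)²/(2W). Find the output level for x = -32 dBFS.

x − T + W/2 = -32 − (-35) + 4 = 7.
GR = (1 − 1/4) × 7² / 16 = 0.75 × 49 / 16 = 2.296875 dB.
Output = -32 − 2.296875 = -34.296875 dBFS.

-34.296875 dBFS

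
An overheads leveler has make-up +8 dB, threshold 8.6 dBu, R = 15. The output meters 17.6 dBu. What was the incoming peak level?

23.6 dBu

Remove make-up: 17.6 − 8 = 9.6 dBu.
Post-compression overshoot = 9.6 − 8.6 = 1 dB.
Input overshoot = R × output overshoot = 15 dB → input = 8.6 + 15 = 23.6 dBu.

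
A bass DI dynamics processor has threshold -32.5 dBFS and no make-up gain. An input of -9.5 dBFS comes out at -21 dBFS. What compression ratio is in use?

Input overshoot = -9.5 − (-32.5) = 23 dB; output overshoot = -21 − (-32.5) = 11.5 dB.
Ratio = 23 / 11.5 = 2.

2:1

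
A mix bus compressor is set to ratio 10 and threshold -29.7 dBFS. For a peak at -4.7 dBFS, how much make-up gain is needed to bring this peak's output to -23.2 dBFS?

4 dB

The peak compresses to -29.7 + 25/10 = -27.2 dBFS.
To reach -23.2 dBFS requires -23.2 − (-27.2) = 4 dB of make-up.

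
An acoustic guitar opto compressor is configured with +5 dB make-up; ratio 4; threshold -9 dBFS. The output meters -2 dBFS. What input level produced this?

Stripping the +5 dB make-up gives -7 dBFS at the gain stage.
The compressed level sits -7 − (-9) = 2 dB over threshold.
Input overshoot = R × output overshoot = 8 dB → input = -9 + 8 = -1 dBFS.

-1 dBFS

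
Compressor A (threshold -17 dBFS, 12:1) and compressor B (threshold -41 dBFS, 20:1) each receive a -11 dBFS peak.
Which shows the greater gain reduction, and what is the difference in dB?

B, by 23 dB

A: GR = 6 − 6/12 = 5.5 dB.
B: GR = 30 − 30/20 = 28.5 dB.
B reduces 23 dB more.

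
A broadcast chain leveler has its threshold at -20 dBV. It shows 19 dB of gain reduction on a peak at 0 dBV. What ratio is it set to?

20:1

Input overshoot = 0 − (-20) = 20 dB.
Output overshoot = 20 − 19 = 1 dB.
Ratio = input overshoot / output overshoot = 20 / 1 = 20.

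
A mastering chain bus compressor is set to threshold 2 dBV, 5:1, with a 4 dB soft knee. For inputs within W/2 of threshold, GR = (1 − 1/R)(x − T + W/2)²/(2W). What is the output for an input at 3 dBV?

x − T + W/2 = 3 − 2 + 2 = 3.
GR = (1 − 1/5) × 3² / 8 = 0.8 × 9 / 8 = 0.9 dB.
Output = 3 − 0.9 = 2.1 dBV.

2.1 dBV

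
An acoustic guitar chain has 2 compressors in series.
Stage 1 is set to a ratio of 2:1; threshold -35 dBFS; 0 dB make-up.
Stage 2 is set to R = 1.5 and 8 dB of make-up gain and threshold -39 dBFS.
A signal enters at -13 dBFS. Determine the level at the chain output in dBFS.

Stage 1: overshoot 22 dB → 22/2 = 11 dB → -24 dBFS.
Stage 2: 15 dB above -39 dBFS, reduced 1.5:1 to 10 dB above → -29 dBFS; +8 dB make-up → -21 dBFS.

-21 dBFS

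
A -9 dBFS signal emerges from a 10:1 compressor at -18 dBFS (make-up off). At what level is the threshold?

-19 dBFS

Gain reduction = -9 − (-18) = 9 dB; output overshoot = GR / (R − 1) = 9 / 9 = 1 dB.
Threshold = output − output overshoot = -18 − 1 = -19 dBFS.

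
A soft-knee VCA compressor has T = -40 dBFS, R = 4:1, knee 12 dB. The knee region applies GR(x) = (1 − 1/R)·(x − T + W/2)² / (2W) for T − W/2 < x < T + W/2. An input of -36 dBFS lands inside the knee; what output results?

-39.125 dBFS

x − T + W/2 = -36 − (-40) + 6 = 10.
GR = (1 − 1/4) × 10² / 24 = 0.75 × 100 / 24 = 3.125 dB.
Output = -36 − 3.125 = -39.125 dBFS.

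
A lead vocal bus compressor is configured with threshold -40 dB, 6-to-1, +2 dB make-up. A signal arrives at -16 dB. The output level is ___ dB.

Overshoot: -16 − (-40) = 24 dB.
The 24 dB excess becomes 4 dB after 6:1 reduction.
Output = -40 + 4 = -36 dB; make-up adds 2 dB, giving -34 dB.

-34 dB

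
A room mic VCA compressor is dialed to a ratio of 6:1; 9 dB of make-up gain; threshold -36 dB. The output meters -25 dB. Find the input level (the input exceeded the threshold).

-24 dB

Remove make-up: -25 − 9 = -34 dB.
That's 2 dB above the -36 dB threshold.
Before 6:1 compression the overshoot was 2 × 6 = 12 dB, so input = -36 + 12 = -24 dB.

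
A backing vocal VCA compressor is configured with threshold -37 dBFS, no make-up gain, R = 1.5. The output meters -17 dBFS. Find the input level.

That's 20 dB above the -37 dBFS threshold.
Input overshoot = R × output overshoot = 30 dB → input = -37 + 30 = -7 dBFS.

-7 dBFS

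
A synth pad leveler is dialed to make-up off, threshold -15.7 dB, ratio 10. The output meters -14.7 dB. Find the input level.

Post-compression overshoot = -14.7 − (-15.7) = 1 dB.
Before 10:1 compression the overshoot was 1 × 10 = 10 dB, so input = -15.7 + 10 = -5.7 dB.

-5.7 dB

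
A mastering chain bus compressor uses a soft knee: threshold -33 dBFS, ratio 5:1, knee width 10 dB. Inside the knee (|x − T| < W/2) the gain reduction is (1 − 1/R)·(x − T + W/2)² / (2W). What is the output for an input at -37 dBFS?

-37.04 dBFS

x − T + W/2 = -37 − (-33) + 5 = 1.
GR = (1 − 1/5) × 1² / 20 = 0.8 × 1 / 20 = 0.04 dB.
Output = -37 − 0.04 = -37.04 dBFS.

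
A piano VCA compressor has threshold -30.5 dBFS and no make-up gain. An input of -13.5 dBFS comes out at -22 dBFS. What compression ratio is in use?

Input overshoot = -13.5 − (-30.5) = 17 dB; output overshoot = -22 − (-30.5) = 8.5 dB.
Ratio = 17 / 8.5 = 2.

2:1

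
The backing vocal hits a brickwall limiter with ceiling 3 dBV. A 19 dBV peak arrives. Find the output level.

At ∞:1, everything above 3 dBV is held at the ceiling.

3 dBV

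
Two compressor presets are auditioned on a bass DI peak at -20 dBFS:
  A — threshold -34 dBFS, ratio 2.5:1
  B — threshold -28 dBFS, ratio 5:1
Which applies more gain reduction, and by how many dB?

A: 14 dB over, compressed to 5.6 dB over, so 8.4 dB of GR.
B: 8 dB over, compressed to 1.6 dB over, so 6.4 dB of GR.
A reduces 2 dB more.

A, by 2 dB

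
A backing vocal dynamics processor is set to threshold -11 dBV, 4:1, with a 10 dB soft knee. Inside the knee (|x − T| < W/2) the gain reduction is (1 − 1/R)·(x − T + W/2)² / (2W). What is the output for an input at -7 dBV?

-10.0375 dBV

x − T + W/2 = -7 − (-11) + 5 = 9.
GR = (1 − 1/4) × 9² / 20 = 0.75 × 81 / 20 = 3.0375 dB.
Output = -7 − 3.0375 = -10.0375 dBV.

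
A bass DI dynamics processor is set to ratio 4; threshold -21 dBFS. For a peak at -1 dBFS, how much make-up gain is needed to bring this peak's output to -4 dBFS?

12 dB

The peak compresses to -21 + 20/4 = -16 dBFS.
To reach -4 dBFS requires -4 − (-16) = 12 dB of make-up.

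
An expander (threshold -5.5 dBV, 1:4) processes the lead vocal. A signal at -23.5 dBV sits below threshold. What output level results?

-77.5 dBV

Below threshold, a 1:4 expander applies gain = (4−1)×(T − x) of attenuation.
(4−1) × 18 = 54 dB, so output = -23.5 − 54 = -77.5 dBV.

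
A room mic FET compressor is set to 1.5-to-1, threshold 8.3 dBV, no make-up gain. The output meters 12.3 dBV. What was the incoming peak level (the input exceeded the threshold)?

14.3 dBV

Post-compression overshoot = 12.3 − 8.3 = 4 dB.
Undo the ratio: input overshoot = 4 × 1.5 = 6 dB, giving input = 14.3 dBV.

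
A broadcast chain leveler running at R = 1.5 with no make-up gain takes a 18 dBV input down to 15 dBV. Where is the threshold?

9 dBV

Input is 9 dB above T (since output overshoot × R = input overshoot: (15 − T)·1.5 = 18 − T gives T = 9 dBV).
Check: 9 + (18 − 9)/1.5 = 9 + 6 = 15 dBV. ✓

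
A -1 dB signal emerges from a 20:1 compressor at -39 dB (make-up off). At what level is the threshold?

Let T be the threshold. Output overshoot = (input overshoot)/R, so -39 − T = (-1 − T)/20.
20·(-39 − T) = -1 − T → 19·T = -780 − (-1) = -779.
T = -779/19 = -41 dB.

-41 dB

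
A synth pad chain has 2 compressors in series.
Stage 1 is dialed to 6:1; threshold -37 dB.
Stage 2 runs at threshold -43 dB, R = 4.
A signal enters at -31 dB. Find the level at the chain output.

-41.25 dB

Stage 1: -31 dB is 6 dB over -37 dB; at 6:1 that becomes 1 dB over, giving -36 dB.
Stage 2: 7 dB above -43 dB, reduced 4:1 to 1.75 dB above → -41.25 dB.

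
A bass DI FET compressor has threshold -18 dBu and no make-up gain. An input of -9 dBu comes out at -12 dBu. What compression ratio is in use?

1.5:1

Input overshoot = -9 − (-18) = 9 dB; output overshoot = -12 − (-18) = 6 dB.
Ratio = 9 / 6 = 1.5.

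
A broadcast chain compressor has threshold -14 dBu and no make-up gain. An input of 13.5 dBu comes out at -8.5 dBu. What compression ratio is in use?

5:1

Input overshoot = 13.5 − (-14) = 27.5 dB; output overshoot = -8.5 − (-14) = 5.5 dB.
Ratio = 27.5 / 5.5 = 5.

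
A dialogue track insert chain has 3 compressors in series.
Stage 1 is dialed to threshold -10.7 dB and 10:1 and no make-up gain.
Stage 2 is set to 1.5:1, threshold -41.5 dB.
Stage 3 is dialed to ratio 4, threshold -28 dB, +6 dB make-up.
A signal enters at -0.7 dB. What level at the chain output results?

Stage 1: overshoot 10 dB → 10/10 = 1 dB → -9.7 dB.
Stage 2: overshoot 31.8 dB → 31.8/1.5 = 21.2 dB → -20.3 dB.
Stage 3: -20.3 dB is 7.7 dB over -28 dB; at 4:1 that becomes 1.925 dB over, giving -26.075 dB; +6 dB make-up → -20.075 dB.

-20.075 dB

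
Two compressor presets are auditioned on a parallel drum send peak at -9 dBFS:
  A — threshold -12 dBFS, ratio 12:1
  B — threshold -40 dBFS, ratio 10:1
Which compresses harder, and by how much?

B, by 25.15 dB

A: overshoot 3 dB → output overshoot 0.25 dB → GR 2.75 dB.
B: overshoot 31 dB → output overshoot 3.1 dB → GR 27.9 dB.
B reduces 25.15 dB more.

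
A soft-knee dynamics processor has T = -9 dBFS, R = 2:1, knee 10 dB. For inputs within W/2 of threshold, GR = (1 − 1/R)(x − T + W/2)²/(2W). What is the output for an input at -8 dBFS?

x − T + W/2 = -8 − (-9) + 5 = 6.
GR = (1 − 1/2) × 6² / 20 = 0.5 × 36 / 20 = 0.9 dB.
Output = -8 − 0.9 = -8.9 dBFS.

-8.9 dBFS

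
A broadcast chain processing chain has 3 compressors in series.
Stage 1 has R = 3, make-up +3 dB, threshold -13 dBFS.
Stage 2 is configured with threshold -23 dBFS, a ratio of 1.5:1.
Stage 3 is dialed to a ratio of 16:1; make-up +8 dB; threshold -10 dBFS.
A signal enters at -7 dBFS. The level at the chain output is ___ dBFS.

-5 dBFS

Stage 1: 6 dB above -13 dBFS, reduced 3:1 to 2 dB above → -11 dBFS; +3 dB make-up → -8 dBFS.
Stage 2: overshoot 15 dB → 15/1.5 = 10 dB → -13 dBFS.
Stage 3: -13 dBFS ≤ -10 dBFS, so stage 3 doesn't engage; make-up brings it to -5 dBFS.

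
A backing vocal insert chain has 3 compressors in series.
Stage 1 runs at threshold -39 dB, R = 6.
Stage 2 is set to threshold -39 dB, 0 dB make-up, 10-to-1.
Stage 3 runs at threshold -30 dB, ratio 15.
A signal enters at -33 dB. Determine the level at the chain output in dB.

-38.9 dB

Stage 1: -33 dB is 6 dB over -39 dB; at 6:1 that becomes 1 dB over, giving -38 dB.
Stage 2: -38 dB is 1 dB over -39 dB; at 10:1 that becomes 0.1 dB over, giving -38.9 dB.
Stage 3: -38.9 dB ≤ -30 dB, so stage 3 doesn't engage; output -38.9 dB.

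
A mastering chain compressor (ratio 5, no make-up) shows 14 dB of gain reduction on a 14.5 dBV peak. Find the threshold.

-3 dBV

Gain reduction = 14.5 − 0.5 = 14 dB; output overshoot = GR / (R − 1) = 14 / 4 = 3.5 dB.
Threshold = output − output overshoot = 0.5 − 3.5 = -3 dBV.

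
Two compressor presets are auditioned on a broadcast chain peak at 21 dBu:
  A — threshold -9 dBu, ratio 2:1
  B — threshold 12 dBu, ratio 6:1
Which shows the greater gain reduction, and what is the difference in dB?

A, by 7.5 dB

A: 30 dB over, compressed to 15 dB over, so 15 dB of GR.
B: 9 dB over, compressed to 1.5 dB over, so 7.5 dB of GR.
A applies 7.5 dB more gain reduction.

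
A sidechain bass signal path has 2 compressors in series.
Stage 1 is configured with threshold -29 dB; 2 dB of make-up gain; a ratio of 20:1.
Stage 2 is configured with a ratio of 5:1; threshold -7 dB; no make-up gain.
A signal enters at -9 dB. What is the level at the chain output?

-26 dB

Stage 1: overshoot 20 dB → 20/20 = 1 dB → -28 dB; +2 dB make-up → -26 dB.
Stage 2: -26 dB is at or below the -7 dB threshold — no compression; output -26 dB.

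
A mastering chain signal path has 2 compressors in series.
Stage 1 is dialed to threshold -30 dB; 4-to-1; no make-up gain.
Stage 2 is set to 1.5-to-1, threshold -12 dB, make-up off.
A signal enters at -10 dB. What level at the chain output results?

Stage 1: -10 dB is 20 dB over -30 dB; at 4:1 that becomes 5 dB over, giving -25 dB.
Stage 2: -25 dB is at or below the -12 dB threshold — no compression; output -25 dB.

-25 dB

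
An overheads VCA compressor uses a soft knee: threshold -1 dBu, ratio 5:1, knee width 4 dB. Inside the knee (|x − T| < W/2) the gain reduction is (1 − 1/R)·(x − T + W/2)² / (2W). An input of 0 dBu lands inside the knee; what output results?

-0.9 dBu

x − T + W/2 = 0 − (-1) + 2 = 3.
GR = (1 − 1/5) × 3² / 8 = 0.8 × 9 / 8 = 0.9 dB.
Output = 0 − 0.9 = -0.9 dBu.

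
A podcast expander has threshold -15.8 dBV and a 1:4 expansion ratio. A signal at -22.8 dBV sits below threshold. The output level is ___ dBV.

-43.8 dBV

Undershoot = (-15.8) − (-22.8) = 7 dB.
At 1:4, that expands to 28 dB under threshold.
Output = -15.8 − 28 = -43.8 dBV.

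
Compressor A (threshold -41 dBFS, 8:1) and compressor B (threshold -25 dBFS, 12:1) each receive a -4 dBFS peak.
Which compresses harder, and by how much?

A: 37 dB over, compressed to 4.625 dB over, so 32.375 dB of GR.
B: 21 dB over, compressed to 1.75 dB over, so 19.25 dB of GR.
A applies 13.125 dB more gain reduction.

A, by 13.125 dB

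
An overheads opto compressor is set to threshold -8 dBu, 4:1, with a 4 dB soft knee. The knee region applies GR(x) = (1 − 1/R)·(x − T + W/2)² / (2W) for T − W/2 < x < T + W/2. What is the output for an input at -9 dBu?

-9.09375 dBu

x − T + W/2 = -9 − (-8) + 2 = 1.
GR = (1 − 1/4) × 1² / 8 = 0.75 × 1 / 8 = 0.09375 dB.
Output = -9 − 0.09375 = -9.09375 dBu.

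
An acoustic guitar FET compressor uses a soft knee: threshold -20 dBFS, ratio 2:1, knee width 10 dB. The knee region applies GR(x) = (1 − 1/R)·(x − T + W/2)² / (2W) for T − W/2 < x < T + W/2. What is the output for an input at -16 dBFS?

-18.025 dBFS

x − T + W/2 = -16 − (-20) + 5 = 9.
GR = (1 − 1/2) × 9² / 20 = 0.5 × 81 / 20 = 2.025 dB.
Output = -16 − 2.025 = -18.025 dBFS.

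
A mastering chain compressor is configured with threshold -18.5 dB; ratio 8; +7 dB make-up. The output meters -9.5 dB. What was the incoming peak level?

Remove make-up: -9.5 − 7 = -16.5 dB.
Post-compression overshoot = -16.5 − (-18.5) = 2 dB.
Undo the ratio: input overshoot = 2 × 8 = 16 dB, giving input = -2.5 dB.

-2.5 dB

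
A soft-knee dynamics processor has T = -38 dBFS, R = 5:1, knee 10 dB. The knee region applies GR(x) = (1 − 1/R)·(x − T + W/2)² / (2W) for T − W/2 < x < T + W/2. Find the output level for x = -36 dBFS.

x − T + W/2 = -36 − (-38) + 5 = 7.
GR = (1 − 1/5) × 7² / 20 = 0.8 × 49 / 20 = 1.96 dB.
Output = -36 − 1.96 = -37.96 dBFS.

-37.96 dBFS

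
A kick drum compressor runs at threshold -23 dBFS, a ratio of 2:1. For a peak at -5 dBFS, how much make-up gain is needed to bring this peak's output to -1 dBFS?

13 dB

Overshoot 18 dB → 18/2 = 9 dB after compression, so the compressed level is -23 + 9 = -14 dBFS.
Make-up = target − compressed = -1 − (-14) = 13 dB.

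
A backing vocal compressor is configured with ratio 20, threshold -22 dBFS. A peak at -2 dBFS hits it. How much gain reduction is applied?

19 dB

The signal is 20 dB above threshold.
A 20:1 ratio leaves 1 dB of that excess.
GR = overshoot in − overshoot out = 20 − 1 = 19 dB.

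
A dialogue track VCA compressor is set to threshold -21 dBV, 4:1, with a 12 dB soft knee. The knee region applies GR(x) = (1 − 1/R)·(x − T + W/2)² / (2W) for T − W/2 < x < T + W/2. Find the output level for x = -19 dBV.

-21 dBV

x − T + W/2 = -19 − (-21) + 6 = 8.
GR = (1 − 1/4) × 8² / 24 = 0.75 × 64 / 24 = 2 dB.
Output = -19 − 2 = -21 dBV.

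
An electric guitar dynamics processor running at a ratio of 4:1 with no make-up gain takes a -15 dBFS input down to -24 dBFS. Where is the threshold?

-27 dBFS

Input is 12 dB above T (since output overshoot × R = input overshoot: (-24 − T)·4 = -15 − T gives T = -27 dBFS).
Check: -27 + (-15 − (-27))/4 = -27 + 3 = -24 dBFS. ✓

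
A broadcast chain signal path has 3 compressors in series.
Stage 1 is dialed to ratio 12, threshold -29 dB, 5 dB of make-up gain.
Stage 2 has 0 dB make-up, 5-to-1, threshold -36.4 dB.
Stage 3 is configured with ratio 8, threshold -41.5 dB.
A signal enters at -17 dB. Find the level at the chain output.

Stage 1: overshoot 12 dB → 12/12 = 1 dB → -28 dB; +5 dB make-up → -23 dB.
Stage 2: -23 dB is 13.4 dB over -36.4 dB; at 5:1 that becomes 2.68 dB over, giving -33.72 dB.
Stage 3: overshoot 7.78 dB → 7.78/8 = 0.9725 dB → -40.5275 dB.

-40.5275 dB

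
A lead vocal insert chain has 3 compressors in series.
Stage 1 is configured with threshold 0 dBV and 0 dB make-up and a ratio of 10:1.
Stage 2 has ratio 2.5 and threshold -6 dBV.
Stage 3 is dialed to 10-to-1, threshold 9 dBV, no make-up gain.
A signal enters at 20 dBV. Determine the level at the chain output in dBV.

-2.8 dBV

Stage 1: 20 dB above 0 dBV, reduced 10:1 to 2 dB above → 2 dBV.
Stage 2: 8 dB above -6 dBV, reduced 2.5:1 to 3.2 dB above → -2.8 dBV.
Stage 3: -2.8 dBV is at or below the 9 dBV threshold — no compression; output -2.8 dBV.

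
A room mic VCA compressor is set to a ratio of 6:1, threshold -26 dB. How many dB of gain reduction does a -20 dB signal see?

-20 dB exceeds the threshold by 6 dB.
After 6:1 compression the overshoot becomes 6/6 = 1 dB.
Gain reduction = 6 − 1 = 5 dB.

5 dB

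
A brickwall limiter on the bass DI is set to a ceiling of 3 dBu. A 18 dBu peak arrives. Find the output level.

3 dBu

A brickwall limiter is an ∞:1 compressor: any input above the ceiling is clamped to 3 dBu.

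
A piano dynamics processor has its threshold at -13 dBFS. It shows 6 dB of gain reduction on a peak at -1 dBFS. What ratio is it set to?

Input overshoot = -1 − (-13) = 12 dB.
Output overshoot = 12 − 6 = 6 dB.
Ratio = input overshoot / output overshoot = 12 / 6 = 2.

2:1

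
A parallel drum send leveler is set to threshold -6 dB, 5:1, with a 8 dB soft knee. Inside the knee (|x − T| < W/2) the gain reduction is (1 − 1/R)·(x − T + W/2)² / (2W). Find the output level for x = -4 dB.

x − T + W/2 = -4 − (-6) + 4 = 6.
GR = (1 − 1/5) × 6² / 16 = 0.8 × 36 / 16 = 1.8 dB.
Output = -4 − 1.8 = -5.8 dB.

-5.8 dB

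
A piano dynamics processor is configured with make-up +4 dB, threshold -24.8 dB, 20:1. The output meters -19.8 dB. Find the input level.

-4.8 dB

Stripping the +4 dB make-up gives -23.8 dB at the gain stage.
Post-compression overshoot = -23.8 − (-24.8) = 1 dB.
Before 20:1 compression the overshoot was 1 × 20 = 20 dB, so input = -24.8 + 20 = -4.8 dB.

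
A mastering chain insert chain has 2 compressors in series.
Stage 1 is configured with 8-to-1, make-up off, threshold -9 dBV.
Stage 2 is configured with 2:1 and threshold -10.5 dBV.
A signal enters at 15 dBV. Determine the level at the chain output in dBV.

Stage 1: 15 dBV is 24 dB over -9 dBV; at 8:1 that becomes 3 dB over, giving -6 dBV.
Stage 2: -6 dBV is 4.5 dB over -10.5 dBV; at 2:1 that becomes 2.25 dB over, giving -8.25 dBV.

-8.25 dBV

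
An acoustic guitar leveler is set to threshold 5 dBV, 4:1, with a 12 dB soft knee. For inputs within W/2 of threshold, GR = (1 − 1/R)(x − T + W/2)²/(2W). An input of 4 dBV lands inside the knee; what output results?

x − T + W/2 = 4 − 5 + 6 = 5.
GR = (1 − 1/4) × 5² / 24 = 0.75 × 25 / 24 = 0.78125 dB.
Output = 4 − 0.78125 = 3.21875 dBV.

3.21875 dBV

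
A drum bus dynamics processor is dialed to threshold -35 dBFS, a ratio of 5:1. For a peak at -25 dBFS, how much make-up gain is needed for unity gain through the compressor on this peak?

The peak compresses to -35 + 10/5 = -33 dBFS.
To reach -25 dBFS requires -25 − (-33) = 8 dB of make-up.

8 dB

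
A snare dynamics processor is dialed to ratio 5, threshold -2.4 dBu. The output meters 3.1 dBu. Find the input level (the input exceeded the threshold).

25.1 dBu

Post-compression overshoot = 3.1 − (-2.4) = 5.5 dB.
Undo the ratio: input overshoot = 5.5 × 5 = 27.5 dB, giving input = 25.1 dBu.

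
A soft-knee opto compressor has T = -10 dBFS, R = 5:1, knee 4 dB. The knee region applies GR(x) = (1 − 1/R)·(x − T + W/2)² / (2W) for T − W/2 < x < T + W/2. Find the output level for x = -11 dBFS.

-11.1 dBFS

x − T + W/2 = -11 − (-10) + 2 = 1.
GR = (1 − 1/5) × 1² / 8 = 0.8 × 1 / 8 = 0.1 dB.
Output = -11 − 0.1 = -11.1 dBFS.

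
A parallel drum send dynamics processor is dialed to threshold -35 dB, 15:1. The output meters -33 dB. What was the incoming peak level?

-5 dB

The compressed level sits -33 − (-35) = 2 dB over threshold.
Before 15:1 compression the overshoot was 2 × 15 = 30 dB, so input = -35 + 30 = -5 dB.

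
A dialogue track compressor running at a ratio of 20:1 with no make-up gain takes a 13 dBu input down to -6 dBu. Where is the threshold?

Gain reduction = 13 − (-6) = 19 dB; output overshoot = GR / (R − 1) = 19 / 19 = 1 dB.
Threshold = output − output overshoot = -6 − 1 = -7 dBu.

-7 dBu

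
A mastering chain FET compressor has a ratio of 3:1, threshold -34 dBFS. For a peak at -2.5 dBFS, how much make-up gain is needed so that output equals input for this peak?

Overshoot 31.5 dB → 31.5/3 = 10.5 dB after compression, so the compressed level is -34 + 10.5 = -23.5 dBFS.
Make-up = target − compressed = -2.5 − (-23.5) = 21 dB.

21 dB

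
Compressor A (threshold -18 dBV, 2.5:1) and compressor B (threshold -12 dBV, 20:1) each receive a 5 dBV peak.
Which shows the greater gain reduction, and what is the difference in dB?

B, by 2.35 dB

A: 23 dB over, compressed to 9.2 dB over, so 13.8 dB of GR.
B: 17 dB over, compressed to 0.85 dB over, so 16.15 dB of GR.
B reduces 2.35 dB more.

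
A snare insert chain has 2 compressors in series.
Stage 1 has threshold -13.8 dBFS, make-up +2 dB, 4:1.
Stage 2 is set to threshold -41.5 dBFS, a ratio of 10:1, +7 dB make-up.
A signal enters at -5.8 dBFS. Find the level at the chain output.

Stage 1: 8 dB above -13.8 dBFS, reduced 4:1 to 2 dB above → -11.8 dBFS; +2 dB make-up → -9.8 dBFS.
Stage 2: 31.7 dB above -41.5 dBFS, reduced 10:1 to 3.17 dB above → -38.33 dBFS; +7 dB make-up → -31.33 dBFS.

-31.33 dBFS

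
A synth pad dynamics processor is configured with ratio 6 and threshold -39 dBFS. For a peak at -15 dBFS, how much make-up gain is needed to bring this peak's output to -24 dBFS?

11 dB

Without make-up, output = threshold + overshoot/6 = -39 + 4 = -35 dBFS.
Gap to target: 11 dB.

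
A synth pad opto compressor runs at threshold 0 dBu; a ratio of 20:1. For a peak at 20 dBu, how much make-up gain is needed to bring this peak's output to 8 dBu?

7 dB

Overshoot 20 dB → 20/20 = 1 dB after compression, so the compressed level is 0 + 1 = 1 dBu.
Make-up = target − compressed = 8 − 1 = 7 dB.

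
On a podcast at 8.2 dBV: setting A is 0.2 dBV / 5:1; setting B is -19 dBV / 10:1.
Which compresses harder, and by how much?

B, by 18.08 dB

A: overshoot 8 dB → output overshoot 1.6 dB → GR 6.4 dB.
B: overshoot 27.2 dB → output overshoot 2.72 dB → GR 24.48 dB.
B applies 18.08 dB more gain reduction.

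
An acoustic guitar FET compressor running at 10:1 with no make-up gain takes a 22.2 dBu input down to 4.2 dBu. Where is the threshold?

Gain reduction = 22.2 − 4.2 = 18 dB; output overshoot = GR / (R − 1) = 18 / 9 = 2 dB.
Threshold = output − output overshoot = 4.2 − 2 = 2.2 dBu.

2.2 dBu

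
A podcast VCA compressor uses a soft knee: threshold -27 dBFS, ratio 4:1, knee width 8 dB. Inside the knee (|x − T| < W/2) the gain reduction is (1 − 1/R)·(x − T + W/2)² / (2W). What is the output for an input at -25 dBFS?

-26.6875 dBFS

x − T + W/2 = -25 − (-27) + 4 = 6.
GR = (1 − 1/4) × 6² / 16 = 0.75 × 36 / 16 = 1.6875 dB.
Output = -25 − 1.6875 = -26.6875 dBFS.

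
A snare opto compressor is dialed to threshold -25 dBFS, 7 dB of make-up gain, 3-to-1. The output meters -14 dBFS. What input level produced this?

Before make-up, the level was -14 − 7 = -21 dBFS.
Post-compression overshoot = -21 − (-25) = 4 dB.
Undo the ratio: input overshoot = 4 × 3 = 12 dB, giving input = -13 dBFS.

-13 dBFS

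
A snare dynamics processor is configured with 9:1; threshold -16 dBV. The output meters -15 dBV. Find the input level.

The compressed level sits -15 − (-16) = 1 dB over threshold.
Before 9:1 compression the overshoot was 1 × 9 = 9 dB, so input = -16 + 9 = -7 dBV.

-7 dBV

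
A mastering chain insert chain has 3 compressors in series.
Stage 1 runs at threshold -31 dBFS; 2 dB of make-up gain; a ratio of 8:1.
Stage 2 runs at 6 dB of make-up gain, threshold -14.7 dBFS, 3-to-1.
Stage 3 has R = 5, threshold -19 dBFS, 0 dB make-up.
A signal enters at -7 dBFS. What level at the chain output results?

-20 dBFS

Stage 1: overshoot 24 dB → 24/8 = 3 dB → -28 dBFS; +2 dB make-up → -26 dBFS.
Stage 2: below threshold (-26 ≤ -14.7); passes unchanged; make-up brings it to -20 dBFS.
Stage 3: below threshold (-20 ≤ -19); passes unchanged; output -20 dBFS.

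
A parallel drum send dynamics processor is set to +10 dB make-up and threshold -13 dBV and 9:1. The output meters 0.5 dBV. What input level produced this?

Remove make-up: 0.5 − 10 = -9.5 dBV.
The compressed level sits -9.5 − (-13) = 3.5 dB over threshold.
Before 9:1 compression the overshoot was 3.5 × 9 = 31.5 dB, so input = -13 + 31.5 = 18.5 dBV.

18.5 dBV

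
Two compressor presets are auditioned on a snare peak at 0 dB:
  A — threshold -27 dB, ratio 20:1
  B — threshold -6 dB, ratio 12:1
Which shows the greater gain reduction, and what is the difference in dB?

A, by 20.15 dB

A: GR = 27 − 27/20 = 25.65 dB.
B: GR = 6 − 6/12 = 5.5 dB.
A reduces 20.15 dB more.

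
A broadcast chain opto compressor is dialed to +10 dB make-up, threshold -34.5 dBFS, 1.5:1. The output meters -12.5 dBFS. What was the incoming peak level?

-16.5 dBFS

Before make-up, the level was -12.5 − 10 = -22.5 dBFS.
That's 12 dB above the -34.5 dBFS threshold.
Input overshoot = R × output overshoot = 18 dB → input = -34.5 + 18 = -16.5 dBFS.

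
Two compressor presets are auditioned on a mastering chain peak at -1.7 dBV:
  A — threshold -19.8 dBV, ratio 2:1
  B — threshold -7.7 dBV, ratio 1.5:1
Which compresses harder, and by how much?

A, by 7.05 dB

A: GR = 18.1 − 18.1/2 = 9.05 dB.
B: GR = 6 − 6/1.5 = 2 dB.
Difference: 7.05 dB in favour of A.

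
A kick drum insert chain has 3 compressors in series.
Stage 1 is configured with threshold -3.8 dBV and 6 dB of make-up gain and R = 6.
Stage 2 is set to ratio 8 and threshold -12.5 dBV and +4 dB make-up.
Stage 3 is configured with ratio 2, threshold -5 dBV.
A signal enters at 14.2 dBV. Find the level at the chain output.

Stage 1: overshoot 18 dB → 18/6 = 3 dB → -0.8 dBV; +6 dB make-up → 5.2 dBV.
Stage 2: 17.7 dB above -12.5 dBV, reduced 8:1 to 2.2125 dB above → -10.2875 dBV; +4 dB make-up → -6.2875 dBV.
Stage 3: -6.2875 dBV ≤ -5 dBV, so stage 3 doesn't engage; output -6.2875 dBV.

-6.2875 dBV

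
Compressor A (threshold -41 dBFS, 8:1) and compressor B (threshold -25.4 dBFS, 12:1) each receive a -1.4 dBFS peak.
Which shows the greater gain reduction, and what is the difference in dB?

A: overshoot 39.6 dB → output overshoot 4.95 dB → GR 34.65 dB.
B: overshoot 24 dB → output overshoot 2 dB → GR 22 dB.
A applies 12.65 dB more gain reduction.

A, by 12.65 dB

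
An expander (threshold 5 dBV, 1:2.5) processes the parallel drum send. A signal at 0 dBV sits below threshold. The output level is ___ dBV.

Below threshold, a 1:2.5 expander applies gain = (2.5−1)×(T − x) of attenuation.
(2.5−1) × 5 = 7.5 dB, so output = 0 − 7.5 = -7.5 dBV.

-7.5 dBV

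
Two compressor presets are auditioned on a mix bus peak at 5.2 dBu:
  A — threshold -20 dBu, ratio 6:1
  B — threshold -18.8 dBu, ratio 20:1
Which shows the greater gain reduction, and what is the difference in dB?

B, by 1.8 dB

A: overshoot 25.2 dB → output overshoot 4.2 dB → GR 21 dB.
B: overshoot 24 dB → output overshoot 1.2 dB → GR 22.8 dB.
Difference: 1.8 dB in favour of B.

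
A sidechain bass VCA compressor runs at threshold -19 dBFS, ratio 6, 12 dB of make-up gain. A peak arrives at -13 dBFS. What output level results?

-13 dBFS sits 6 dB over threshold.
6:1 compression reduces that to 6/6 = 1 dB over.
Output = -19 + 1 = -18 dBFS; make-up adds 12 dB, giving -6 dBFS.

-6 dBFS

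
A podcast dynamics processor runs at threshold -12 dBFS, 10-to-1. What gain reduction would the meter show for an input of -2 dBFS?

9 dB

-2 dBFS exceeds the threshold by 10 dB.
A 10:1 ratio leaves 1 dB of that excess.
Gain reduction = 10 − 1 = 9 dB.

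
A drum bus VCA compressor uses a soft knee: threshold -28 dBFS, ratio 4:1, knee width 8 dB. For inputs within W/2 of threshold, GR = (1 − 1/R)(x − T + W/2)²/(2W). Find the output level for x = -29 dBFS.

-29.421875 dBFS

x − T + W/2 = -29 − (-28) + 4 = 3.
GR = (1 − 1/4) × 3² / 16 = 0.75 × 9 / 16 = 0.421875 dB.
Output = -29 − 0.421875 = -29.421875 dBFS.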